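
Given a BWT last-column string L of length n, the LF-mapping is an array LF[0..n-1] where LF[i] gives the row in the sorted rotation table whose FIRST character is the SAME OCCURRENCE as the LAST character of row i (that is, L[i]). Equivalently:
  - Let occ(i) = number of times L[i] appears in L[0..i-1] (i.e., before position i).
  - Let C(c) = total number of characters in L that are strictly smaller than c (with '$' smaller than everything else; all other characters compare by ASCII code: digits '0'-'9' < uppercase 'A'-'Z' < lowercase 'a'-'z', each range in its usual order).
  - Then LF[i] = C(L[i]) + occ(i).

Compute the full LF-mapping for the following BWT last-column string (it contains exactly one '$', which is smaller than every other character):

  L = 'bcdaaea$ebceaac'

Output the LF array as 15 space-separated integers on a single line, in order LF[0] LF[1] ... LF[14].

Answer: 6 8 11 1 2 12 3 0 13 7 9 14 4 5 10

Derivation:
Char counts: '$':1, 'a':5, 'b':2, 'c':3, 'd':1, 'e':3
C (first-col start): C('$')=0, C('a')=1, C('b')=6, C('c')=8, C('d')=11, C('e')=12
L[0]='b': occ=0, LF[0]=C('b')+0=6+0=6
L[1]='c': occ=0, LF[1]=C('c')+0=8+0=8
L[2]='d': occ=0, LF[2]=C('d')+0=11+0=11
L[3]='a': occ=0, LF[3]=C('a')+0=1+0=1
L[4]='a': occ=1, LF[4]=C('a')+1=1+1=2
L[5]='e': occ=0, LF[5]=C('e')+0=12+0=12
L[6]='a': occ=2, LF[6]=C('a')+2=1+2=3
L[7]='$': occ=0, LF[7]=C('$')+0=0+0=0
L[8]='e': occ=1, LF[8]=C('e')+1=12+1=13
L[9]='b': occ=1, LF[9]=C('b')+1=6+1=7
L[10]='c': occ=1, LF[10]=C('c')+1=8+1=9
L[11]='e': occ=2, LF[11]=C('e')+2=12+2=14
L[12]='a': occ=3, LF[12]=C('a')+3=1+3=4
L[13]='a': occ=4, LF[13]=C('a')+4=1+4=5
L[14]='c': occ=2, LF[14]=C('c')+2=8+2=10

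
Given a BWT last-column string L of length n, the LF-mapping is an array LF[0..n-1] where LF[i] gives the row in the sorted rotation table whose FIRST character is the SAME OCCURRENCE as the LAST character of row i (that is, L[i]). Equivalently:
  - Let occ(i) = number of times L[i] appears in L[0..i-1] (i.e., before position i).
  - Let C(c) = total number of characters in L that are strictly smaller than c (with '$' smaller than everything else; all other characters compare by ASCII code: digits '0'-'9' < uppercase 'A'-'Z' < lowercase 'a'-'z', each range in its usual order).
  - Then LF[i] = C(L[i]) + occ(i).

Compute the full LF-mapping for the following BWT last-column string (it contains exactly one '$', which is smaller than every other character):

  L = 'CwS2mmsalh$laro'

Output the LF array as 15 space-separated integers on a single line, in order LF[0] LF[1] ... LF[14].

Answer: 2 14 3 1 9 10 13 4 7 6 0 8 5 12 11

Derivation:
Char counts: '$':1, '2':1, 'C':1, 'S':1, 'a':2, 'h':1, 'l':2, 'm':2, 'o':1, 'r':1, 's':1, 'w':1
C (first-col start): C('$')=0, C('2')=1, C('C')=2, C('S')=3, C('a')=4, C('h')=6, C('l')=7, C('m')=9, C('o')=11, C('r')=12, C('s')=13, C('w')=14
L[0]='C': occ=0, LF[0]=C('C')+0=2+0=2
L[1]='w': occ=0, LF[1]=C('w')+0=14+0=14
L[2]='S': occ=0, LF[2]=C('S')+0=3+0=3
L[3]='2': occ=0, LF[3]=C('2')+0=1+0=1
L[4]='m': occ=0, LF[4]=C('m')+0=9+0=9
L[5]='m': occ=1, LF[5]=C('m')+1=9+1=10
L[6]='s': occ=0, LF[6]=C('s')+0=13+0=13
L[7]='a': occ=0, LF[7]=C('a')+0=4+0=4
L[8]='l': occ=0, LF[8]=C('l')+0=7+0=7
L[9]='h': occ=0, LF[9]=C('h')+0=6+0=6
L[10]='$': occ=0, LF[10]=C('$')+0=0+0=0
L[11]='l': occ=1, LF[11]=C('l')+1=7+1=8
L[12]='a': occ=1, LF[12]=C('a')+1=4+1=5
L[13]='r': occ=0, LF[13]=C('r')+0=12+0=12
L[14]='o': occ=0, LF[14]=C('o')+0=11+0=11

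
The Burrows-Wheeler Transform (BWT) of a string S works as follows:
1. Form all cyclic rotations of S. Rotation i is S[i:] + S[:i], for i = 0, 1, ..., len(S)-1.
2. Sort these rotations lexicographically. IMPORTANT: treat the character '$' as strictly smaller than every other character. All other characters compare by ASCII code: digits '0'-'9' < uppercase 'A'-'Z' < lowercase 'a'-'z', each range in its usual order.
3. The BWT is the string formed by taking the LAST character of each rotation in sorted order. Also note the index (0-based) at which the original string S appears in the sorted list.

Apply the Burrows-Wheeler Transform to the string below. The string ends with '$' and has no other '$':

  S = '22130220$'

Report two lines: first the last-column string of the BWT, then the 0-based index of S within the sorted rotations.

Answer: 0232220$1
7

Derivation:
All 9 rotations (rotation i = S[i:]+S[:i]):
  rot[0] = 22130220$
  rot[1] = 2130220$2
  rot[2] = 130220$22
  rot[3] = 30220$221
  rot[4] = 0220$2213
  rot[5] = 220$22130
  rot[6] = 20$221302
  rot[7] = 0$2213022
  rot[8] = $22130220
Sorted (with $ < everything):
  sorted[0] = $22130220  (last char: '0')
  sorted[1] = 0$2213022  (last char: '2')
  sorted[2] = 0220$2213  (last char: '3')
  sorted[3] = 130220$22  (last char: '2')
  sorted[4] = 20$221302  (last char: '2')
  sorted[5] = 2130220$2  (last char: '2')
  sorted[6] = 220$22130  (last char: '0')
  sorted[7] = 22130220$  (last char: '$')
  sorted[8] = 30220$221  (last char: '1')
Last column: 0232220$1
Original string S is at sorted index 7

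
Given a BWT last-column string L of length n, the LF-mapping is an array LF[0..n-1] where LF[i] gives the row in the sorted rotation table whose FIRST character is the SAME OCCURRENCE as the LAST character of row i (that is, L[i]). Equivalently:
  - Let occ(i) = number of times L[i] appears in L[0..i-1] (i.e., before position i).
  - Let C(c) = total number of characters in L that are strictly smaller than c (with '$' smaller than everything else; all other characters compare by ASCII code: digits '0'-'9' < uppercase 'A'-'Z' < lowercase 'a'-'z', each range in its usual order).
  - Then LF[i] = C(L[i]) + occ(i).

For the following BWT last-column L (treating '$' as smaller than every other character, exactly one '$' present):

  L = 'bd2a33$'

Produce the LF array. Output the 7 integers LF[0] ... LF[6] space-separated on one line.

Answer: 5 6 1 4 2 3 0

Derivation:
Char counts: '$':1, '2':1, '3':2, 'a':1, 'b':1, 'd':1
C (first-col start): C('$')=0, C('2')=1, C('3')=2, C('a')=4, C('b')=5, C('d')=6
L[0]='b': occ=0, LF[0]=C('b')+0=5+0=5
L[1]='d': occ=0, LF[1]=C('d')+0=6+0=6
L[2]='2': occ=0, LF[2]=C('2')+0=1+0=1
L[3]='a': occ=0, LF[3]=C('a')+0=4+0=4
L[4]='3': occ=0, LF[4]=C('3')+0=2+0=2
L[5]='3': occ=1, LF[5]=C('3')+1=2+1=3
L[6]='$': occ=0, LF[6]=C('$')+0=0+0=0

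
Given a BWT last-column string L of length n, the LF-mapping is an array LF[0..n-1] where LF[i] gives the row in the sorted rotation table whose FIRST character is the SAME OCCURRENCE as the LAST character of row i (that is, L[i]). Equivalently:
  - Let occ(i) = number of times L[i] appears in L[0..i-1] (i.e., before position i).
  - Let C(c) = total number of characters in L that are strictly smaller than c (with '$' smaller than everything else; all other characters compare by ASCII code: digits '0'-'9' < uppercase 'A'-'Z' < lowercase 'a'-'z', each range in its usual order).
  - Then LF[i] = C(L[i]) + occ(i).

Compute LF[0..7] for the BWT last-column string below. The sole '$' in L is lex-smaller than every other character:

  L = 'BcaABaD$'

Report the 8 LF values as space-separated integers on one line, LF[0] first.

Char counts: '$':1, 'A':1, 'B':2, 'D':1, 'a':2, 'c':1
C (first-col start): C('$')=0, C('A')=1, C('B')=2, C('D')=4, C('a')=5, C('c')=7
L[0]='B': occ=0, LF[0]=C('B')+0=2+0=2
L[1]='c': occ=0, LF[1]=C('c')+0=7+0=7
L[2]='a': occ=0, LF[2]=C('a')+0=5+0=5
L[3]='A': occ=0, LF[3]=C('A')+0=1+0=1
L[4]='B': occ=1, LF[4]=C('B')+1=2+1=3
L[5]='a': occ=1, LF[5]=C('a')+1=5+1=6
L[6]='D': occ=0, LF[6]=C('D')+0=4+0=4
L[7]='$': occ=0, LF[7]=C('$')+0=0+0=0

Answer: 2 7 5 1 3 6 4 0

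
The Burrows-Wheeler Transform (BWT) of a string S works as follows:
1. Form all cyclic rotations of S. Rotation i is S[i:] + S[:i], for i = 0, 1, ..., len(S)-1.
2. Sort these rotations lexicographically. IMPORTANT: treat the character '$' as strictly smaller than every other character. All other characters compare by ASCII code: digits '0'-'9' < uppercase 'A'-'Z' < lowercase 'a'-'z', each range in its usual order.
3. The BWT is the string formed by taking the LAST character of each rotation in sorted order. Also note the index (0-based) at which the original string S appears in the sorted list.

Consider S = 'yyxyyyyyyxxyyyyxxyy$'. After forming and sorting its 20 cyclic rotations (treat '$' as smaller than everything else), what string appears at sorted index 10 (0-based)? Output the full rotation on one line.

All 20 rotations (rotation i = S[i:]+S[:i]):
  rot[0] = yyxyyyyyyxxyyyyxxyy$
  rot[1] = yxyyyyyyxxyyyyxxyy$y
  rot[2] = xyyyyyyxxyyyyxxyy$yy
  rot[3] = yyyyyyxxyyyyxxyy$yyx
  rot[4] = yyyyyxxyyyyxxyy$yyxy
  rot[5] = yyyyxxyyyyxxyy$yyxyy
  rot[6] = yyyxxyyyyxxyy$yyxyyy
  rot[7] = yyxxyyyyxxyy$yyxyyyy
  rot[8] = yxxyyyyxxyy$yyxyyyyy
  rot[9] = xxyyyyxxyy$yyxyyyyyy
  rot[10] = xyyyyxxyy$yyxyyyyyyx
  rot[11] = yyyyxxyy$yyxyyyyyyxx
  rot[12] = yyyxxyy$yyxyyyyyyxxy
  rot[13] = yyxxyy$yyxyyyyyyxxyy
  rot[14] = yxxyy$yyxyyyyyyxxyyy
  rot[15] = xxyy$yyxyyyyyyxxyyyy
  rot[16] = xyy$yyxyyyyyyxxyyyyx
  rot[17] = yy$yyxyyyyyyxxyyyyxx
  rot[18] = y$yyxyyyyyyxxyyyyxxy
  rot[19] = $yyxyyyyyyxxyyyyxxyy
Sorted (with $ < everything):
  sorted[0] = $yyxyyyyyyxxyyyyxxyy
  sorted[1] = xxyy$yyxyyyyyyxxyyyy
  sorted[2] = xxyyyyxxyy$yyxyyyyyy
  sorted[3] = xyy$yyxyyyyyyxxyyyyx
  sorted[4] = xyyyyxxyy$yyxyyyyyyx
  sorted[5] = xyyyyyyxxyyyyxxyy$yy
  sorted[6] = y$yyxyyyyyyxxyyyyxxy
  sorted[7] = yxxyy$yyxyyyyyyxxyyy
  sorted[8] = yxxyyyyxxyy$yyxyyyyy
  sorted[9] = yxyyyyyyxxyyyyxxyy$y
  sorted[10] = yy$yyxyyyyyyxxyyyyxx
  sorted[11] = yyxxyy$yyxyyyyyyxxyy
  sorted[12] = yyxxyyyyxxyy$yyxyyyy
  sorted[13] = yyxyyyyyyxxyyyyxxyy$
  sorted[14] = yyyxxyy$yyxyyyyyyxxy
  sorted[15] = yyyxxyyyyxxyy$yyxyyy
  sorted[16] = yyyyxxyy$yyxyyyyyyxx
  sorted[17] = yyyyxxyyyyxxyy$yyxyy
  sorted[18] = yyyyyxxyyyyxxyy$yyxy
  sorted[19] = yyyyyyxxyyyyxxyy$yyx
sorted[10] = yy$yyxyyyyyyxxyyyyxx

Answer: yy$yyxyyyyyyxxyyyyxx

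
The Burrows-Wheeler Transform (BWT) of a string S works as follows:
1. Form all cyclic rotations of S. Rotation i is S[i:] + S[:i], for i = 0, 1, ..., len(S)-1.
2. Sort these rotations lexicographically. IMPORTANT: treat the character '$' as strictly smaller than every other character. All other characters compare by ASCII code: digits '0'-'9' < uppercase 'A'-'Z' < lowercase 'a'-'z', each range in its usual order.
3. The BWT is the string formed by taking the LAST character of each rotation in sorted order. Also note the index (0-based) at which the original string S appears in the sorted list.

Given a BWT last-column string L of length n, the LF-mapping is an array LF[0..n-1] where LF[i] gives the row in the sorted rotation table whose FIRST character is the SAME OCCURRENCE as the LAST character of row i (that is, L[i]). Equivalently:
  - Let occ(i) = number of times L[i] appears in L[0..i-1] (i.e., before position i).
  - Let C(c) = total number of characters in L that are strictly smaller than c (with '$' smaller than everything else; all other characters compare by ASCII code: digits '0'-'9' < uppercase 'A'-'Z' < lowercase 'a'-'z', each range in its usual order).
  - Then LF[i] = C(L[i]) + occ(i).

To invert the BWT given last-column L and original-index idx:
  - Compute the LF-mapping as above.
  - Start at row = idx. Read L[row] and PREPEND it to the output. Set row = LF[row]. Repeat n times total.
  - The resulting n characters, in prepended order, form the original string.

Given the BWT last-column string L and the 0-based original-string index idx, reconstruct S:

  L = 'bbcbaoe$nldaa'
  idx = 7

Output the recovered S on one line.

LF mapping: 4 5 7 6 1 12 9 0 11 10 8 2 3
Walk LF starting at row 7, prepending L[row]:
  step 1: row=7, L[7]='$', prepend. Next row=LF[7]=0
  step 2: row=0, L[0]='b', prepend. Next row=LF[0]=4
  step 3: row=4, L[4]='a', prepend. Next row=LF[4]=1
  step 4: row=1, L[1]='b', prepend. Next row=LF[1]=5
  step 5: row=5, L[5]='o', prepend. Next row=LF[5]=12
  step 6: row=12, L[12]='a', prepend. Next row=LF[12]=3
  step 7: row=3, L[3]='b', prepend. Next row=LF[3]=6
  step 8: row=6, L[6]='e', prepend. Next row=LF[6]=9
  step 9: row=9, L[9]='l', prepend. Next row=LF[9]=10
  step 10: row=10, L[10]='d', prepend. Next row=LF[10]=8
  step 11: row=8, L[8]='n', prepend. Next row=LF[8]=11
  step 12: row=11, L[11]='a', prepend. Next row=LF[11]=2
  step 13: row=2, L[2]='c', prepend. Next row=LF[2]=7
Reversed output: candlebaobab$

Answer: candlebaobab$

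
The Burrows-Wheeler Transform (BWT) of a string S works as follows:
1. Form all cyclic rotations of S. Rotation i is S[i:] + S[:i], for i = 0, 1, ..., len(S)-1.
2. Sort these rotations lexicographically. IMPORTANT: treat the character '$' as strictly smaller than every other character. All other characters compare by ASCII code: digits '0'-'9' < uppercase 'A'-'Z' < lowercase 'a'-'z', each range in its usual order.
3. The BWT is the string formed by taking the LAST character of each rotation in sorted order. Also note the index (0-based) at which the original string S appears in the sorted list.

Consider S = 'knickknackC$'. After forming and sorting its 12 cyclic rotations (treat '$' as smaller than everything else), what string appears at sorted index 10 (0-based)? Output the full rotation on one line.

All 12 rotations (rotation i = S[i:]+S[:i]):
  rot[0] = knickknackC$
  rot[1] = nickknackC$k
  rot[2] = ickknackC$kn
  rot[3] = ckknackC$kni
  rot[4] = kknackC$knic
  rot[5] = knackC$knick
  rot[6] = nackC$knickk
  rot[7] = ackC$knickkn
  rot[8] = ckC$knickkna
  rot[9] = kC$knickknac
  rot[10] = C$knickknack
  rot[11] = $knickknackC
Sorted (with $ < everything):
  sorted[0] = $knickknackC
  sorted[1] = C$knickknack
  sorted[2] = ackC$knickkn
  sorted[3] = ckC$knickkna
  sorted[4] = ckknackC$kni
  sorted[5] = ickknackC$kn
  sorted[6] = kC$knickknac
  sorted[7] = kknackC$knic
  sorted[8] = knackC$knick
  sorted[9] = knickknackC$
  sorted[10] = nackC$knickk
  sorted[11] = nickknackC$k
sorted[10] = nackC$knickk

Answer: nackC$knickk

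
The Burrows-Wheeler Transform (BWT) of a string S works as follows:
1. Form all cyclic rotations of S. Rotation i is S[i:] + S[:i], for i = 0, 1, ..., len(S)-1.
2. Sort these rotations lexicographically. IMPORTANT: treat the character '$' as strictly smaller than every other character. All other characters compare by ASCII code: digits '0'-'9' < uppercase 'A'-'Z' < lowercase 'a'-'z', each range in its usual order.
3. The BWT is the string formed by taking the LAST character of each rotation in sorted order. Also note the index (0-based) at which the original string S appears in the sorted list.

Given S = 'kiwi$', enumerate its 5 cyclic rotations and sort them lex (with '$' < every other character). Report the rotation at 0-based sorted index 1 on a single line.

Answer: i$kiw

Derivation:
All 5 rotations (rotation i = S[i:]+S[:i]):
  rot[0] = kiwi$
  rot[1] = iwi$k
  rot[2] = wi$ki
  rot[3] = i$kiw
  rot[4] = $kiwi
Sorted (with $ < everything):
  sorted[0] = $kiwi
  sorted[1] = i$kiw
  sorted[2] = iwi$k
  sorted[3] = kiwi$
  sorted[4] = wi$ki
sorted[1] = i$kiw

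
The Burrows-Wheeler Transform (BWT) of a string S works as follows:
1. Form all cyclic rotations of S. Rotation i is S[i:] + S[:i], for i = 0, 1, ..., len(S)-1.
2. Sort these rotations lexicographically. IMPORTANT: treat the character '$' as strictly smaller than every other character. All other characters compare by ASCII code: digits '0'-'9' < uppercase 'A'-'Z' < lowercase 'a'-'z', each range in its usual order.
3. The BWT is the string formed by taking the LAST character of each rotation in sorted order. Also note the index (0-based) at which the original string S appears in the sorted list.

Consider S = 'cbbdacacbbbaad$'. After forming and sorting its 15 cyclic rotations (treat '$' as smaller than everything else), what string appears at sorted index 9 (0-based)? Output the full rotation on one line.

Answer: bdacacbbbaad$cb

Derivation:
All 15 rotations (rotation i = S[i:]+S[:i]):
  rot[0] = cbbdacacbbbaad$
  rot[1] = bbdacacbbbaad$c
  rot[2] = bdacacbbbaad$cb
  rot[3] = dacacbbbaad$cbb
  rot[4] = acacbbbaad$cbbd
  rot[5] = cacbbbaad$cbbda
  rot[6] = acbbbaad$cbbdac
  rot[7] = cbbbaad$cbbdaca
  rot[8] = bbbaad$cbbdacac
  rot[9] = bbaad$cbbdacacb
  rot[10] = baad$cbbdacacbb
  rot[11] = aad$cbbdacacbbb
  rot[12] = ad$cbbdacacbbba
  rot[13] = d$cbbdacacbbbaa
  rot[14] = $cbbdacacbbbaad
Sorted (with $ < everything):
  sorted[0] = $cbbdacacbbbaad
  sorted[1] = aad$cbbdacacbbb
  sorted[2] = acacbbbaad$cbbd
  sorted[3] = acbbbaad$cbbdac
  sorted[4] = ad$cbbdacacbbba
  sorted[5] = baad$cbbdacacbb
  sorted[6] = bbaad$cbbdacacb
  sorted[7] = bbbaad$cbbdacac
  sorted[8] = bbdacacbbbaad$c
  sorted[9] = bdacacbbbaad$cb
  sorted[10] = cacbbbaad$cbbda
  sorted[11] = cbbbaad$cbbdaca
  sorted[12] = cbbdacacbbbaad$
  sorted[13] = d$cbbdacacbbbaa
  sorted[14] = dacacbbbaad$cbb
sorted[9] = bdacacbbbaad$cb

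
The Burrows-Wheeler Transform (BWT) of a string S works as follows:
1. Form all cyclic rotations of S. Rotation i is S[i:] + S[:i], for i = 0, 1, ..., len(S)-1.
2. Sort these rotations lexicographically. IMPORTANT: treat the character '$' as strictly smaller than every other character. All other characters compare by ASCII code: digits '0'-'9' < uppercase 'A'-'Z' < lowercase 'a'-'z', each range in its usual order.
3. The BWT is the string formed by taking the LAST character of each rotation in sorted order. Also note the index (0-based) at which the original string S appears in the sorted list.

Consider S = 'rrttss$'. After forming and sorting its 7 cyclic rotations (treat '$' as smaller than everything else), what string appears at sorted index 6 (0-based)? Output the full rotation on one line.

All 7 rotations (rotation i = S[i:]+S[:i]):
  rot[0] = rrttss$
  rot[1] = rttss$r
  rot[2] = ttss$rr
  rot[3] = tss$rrt
  rot[4] = ss$rrtt
  rot[5] = s$rrtts
  rot[6] = $rrttss
Sorted (with $ < everything):
  sorted[0] = $rrttss
  sorted[1] = rrttss$
  sorted[2] = rttss$r
  sorted[3] = s$rrtts
  sorted[4] = ss$rrtt
  sorted[5] = tss$rrt
  sorted[6] = ttss$rr
sorted[6] = ttss$rr

Answer: ttss$rr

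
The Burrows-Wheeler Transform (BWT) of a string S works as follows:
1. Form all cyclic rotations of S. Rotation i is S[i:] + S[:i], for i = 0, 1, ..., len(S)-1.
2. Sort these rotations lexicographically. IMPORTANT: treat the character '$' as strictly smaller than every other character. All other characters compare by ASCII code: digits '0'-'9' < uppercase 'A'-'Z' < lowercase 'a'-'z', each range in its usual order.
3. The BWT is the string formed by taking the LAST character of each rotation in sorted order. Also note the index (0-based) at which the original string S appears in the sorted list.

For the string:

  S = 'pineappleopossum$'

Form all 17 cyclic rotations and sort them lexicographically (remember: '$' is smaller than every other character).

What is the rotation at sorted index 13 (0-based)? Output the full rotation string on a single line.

Answer: ppleopossum$pinea

Derivation:
All 17 rotations (rotation i = S[i:]+S[:i]):
  rot[0] = pineappleopossum$
  rot[1] = ineappleopossum$p
  rot[2] = neappleopossum$pi
  rot[3] = eappleopossum$pin
  rot[4] = appleopossum$pine
  rot[5] = ppleopossum$pinea
  rot[6] = pleopossum$pineap
  rot[7] = leopossum$pineapp
  rot[8] = eopossum$pineappl
  rot[9] = opossum$pineapple
  rot[10] = possum$pineappleo
  rot[11] = ossum$pineappleop
  rot[12] = ssum$pineappleopo
  rot[13] = sum$pineappleopos
  rot[14] = um$pineappleoposs
  rot[15] = m$pineappleopossu
  rot[16] = $pineappleopossum
Sorted (with $ < everything):
  sorted[0] = $pineappleopossum
  sorted[1] = appleopossum$pine
  sorted[2] = eappleopossum$pin
  sorted[3] = eopossum$pineappl
  sorted[4] = ineappleopossum$p
  sorted[5] = leopossum$pineapp
  sorted[6] = m$pineappleopossu
  sorted[7] = neappleopossum$pi
  sorted[8] = opossum$pineapple
  sorted[9] = ossum$pineappleop
  sorted[10] = pineappleopossum$
  sorted[11] = pleopossum$pineap
  sorted[12] = possum$pineappleo
  sorted[13] = ppleopossum$pinea
  sorted[14] = ssum$pineappleopo
  sorted[15] = sum$pineappleopos
  sorted[16] = um$pineappleoposs
sorted[13] = ppleopossum$pinea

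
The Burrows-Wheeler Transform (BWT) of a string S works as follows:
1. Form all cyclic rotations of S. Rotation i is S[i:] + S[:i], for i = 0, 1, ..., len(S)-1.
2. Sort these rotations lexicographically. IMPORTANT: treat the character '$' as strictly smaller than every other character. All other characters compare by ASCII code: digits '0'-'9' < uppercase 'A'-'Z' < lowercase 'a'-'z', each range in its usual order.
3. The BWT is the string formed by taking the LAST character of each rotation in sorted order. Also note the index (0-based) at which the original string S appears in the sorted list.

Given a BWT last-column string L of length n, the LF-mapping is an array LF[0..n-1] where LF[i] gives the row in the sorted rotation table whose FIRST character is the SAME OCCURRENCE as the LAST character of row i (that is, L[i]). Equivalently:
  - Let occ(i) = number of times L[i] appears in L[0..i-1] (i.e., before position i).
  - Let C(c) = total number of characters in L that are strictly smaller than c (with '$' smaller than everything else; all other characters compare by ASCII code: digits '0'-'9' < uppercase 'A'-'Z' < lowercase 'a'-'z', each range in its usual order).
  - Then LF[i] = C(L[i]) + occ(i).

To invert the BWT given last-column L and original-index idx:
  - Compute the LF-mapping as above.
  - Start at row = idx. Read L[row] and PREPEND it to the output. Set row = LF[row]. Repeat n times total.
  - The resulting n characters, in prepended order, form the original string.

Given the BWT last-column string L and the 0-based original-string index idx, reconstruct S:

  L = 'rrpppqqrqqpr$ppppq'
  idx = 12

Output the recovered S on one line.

Answer: qqpqrqprprppppqpr$

Derivation:
LF mapping: 14 15 1 2 3 9 10 16 11 12 4 17 0 5 6 7 8 13
Walk LF starting at row 12, prepending L[row]:
  step 1: row=12, L[12]='$', prepend. Next row=LF[12]=0
  step 2: row=0, L[0]='r', prepend. Next row=LF[0]=14
  step 3: row=14, L[14]='p', prepend. Next row=LF[14]=6
  step 4: row=6, L[6]='q', prepend. Next row=LF[6]=10
  step 5: row=10, L[10]='p', prepend. Next row=LF[10]=4
  step 6: row=4, L[4]='p', prepend. Next row=LF[4]=3
  step 7: row=3, L[3]='p', prepend. Next row=LF[3]=2
  step 8: row=2, L[2]='p', prepend. Next row=LF[2]=1
  step 9: row=1, L[1]='r', prepend. Next row=LF[1]=15
  step 10: row=15, L[15]='p', prepend. Next row=LF[15]=7
  step 11: row=7, L[7]='r', prepend. Next row=LF[7]=16
  step 12: row=16, L[16]='p', prepend. Next row=LF[16]=8
  step 13: row=8, L[8]='q', prepend. Next row=LF[8]=11
  step 14: row=11, L[11]='r', prepend. Next row=LF[11]=17
  step 15: row=17, L[17]='q', prepend. Next row=LF[17]=13
  step 16: row=13, L[13]='p', prepend. Next row=LF[13]=5
  step 17: row=5, L[5]='q', prepend. Next row=LF[5]=9
  step 18: row=9, L[9]='q', prepend. Next row=LF[9]=12
Reversed output: qqpqrqprprppppqpr$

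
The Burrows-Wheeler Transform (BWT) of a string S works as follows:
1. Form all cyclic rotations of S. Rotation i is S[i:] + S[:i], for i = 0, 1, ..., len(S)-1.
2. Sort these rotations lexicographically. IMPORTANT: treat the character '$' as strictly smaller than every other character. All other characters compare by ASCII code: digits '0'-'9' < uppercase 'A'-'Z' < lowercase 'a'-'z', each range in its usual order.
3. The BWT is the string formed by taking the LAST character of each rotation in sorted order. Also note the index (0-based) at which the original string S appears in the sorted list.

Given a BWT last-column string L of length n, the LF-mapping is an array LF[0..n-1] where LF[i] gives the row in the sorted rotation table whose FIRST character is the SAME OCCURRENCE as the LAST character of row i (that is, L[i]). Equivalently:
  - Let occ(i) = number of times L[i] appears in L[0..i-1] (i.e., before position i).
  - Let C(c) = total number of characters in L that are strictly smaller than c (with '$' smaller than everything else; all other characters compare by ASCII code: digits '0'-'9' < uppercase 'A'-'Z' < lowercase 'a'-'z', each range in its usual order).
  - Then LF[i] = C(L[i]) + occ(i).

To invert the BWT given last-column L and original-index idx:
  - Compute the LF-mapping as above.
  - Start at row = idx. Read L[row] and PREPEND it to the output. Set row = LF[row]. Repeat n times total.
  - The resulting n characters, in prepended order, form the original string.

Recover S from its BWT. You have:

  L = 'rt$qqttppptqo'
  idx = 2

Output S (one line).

Answer: pqtqptottqpr$

Derivation:
LF mapping: 8 9 0 5 6 10 11 2 3 4 12 7 1
Walk LF starting at row 2, prepending L[row]:
  step 1: row=2, L[2]='$', prepend. Next row=LF[2]=0
  step 2: row=0, L[0]='r', prepend. Next row=LF[0]=8
  step 3: row=8, L[8]='p', prepend. Next row=LF[8]=3
  step 4: row=3, L[3]='q', prepend. Next row=LF[3]=5
  step 5: row=5, L[5]='t', prepend. Next row=LF[5]=10
  step 6: row=10, L[10]='t', prepend. Next row=LF[10]=12
  step 7: row=12, L[12]='o', prepend. Next row=LF[12]=1
  step 8: row=1, L[1]='t', prepend. Next row=LF[1]=9
  step 9: row=9, L[9]='p', prepend. Next row=LF[9]=4
  step 10: row=4, L[4]='q', prepend. Next row=LF[4]=6
  step 11: row=6, L[6]='t', prepend. Next row=LF[6]=11
  step 12: row=11, L[11]='q', prepend. Next row=LF[11]=7
  step 13: row=7, L[7]='p', prepend. Next row=LF[7]=2
Reversed output: pqtqptottqpr$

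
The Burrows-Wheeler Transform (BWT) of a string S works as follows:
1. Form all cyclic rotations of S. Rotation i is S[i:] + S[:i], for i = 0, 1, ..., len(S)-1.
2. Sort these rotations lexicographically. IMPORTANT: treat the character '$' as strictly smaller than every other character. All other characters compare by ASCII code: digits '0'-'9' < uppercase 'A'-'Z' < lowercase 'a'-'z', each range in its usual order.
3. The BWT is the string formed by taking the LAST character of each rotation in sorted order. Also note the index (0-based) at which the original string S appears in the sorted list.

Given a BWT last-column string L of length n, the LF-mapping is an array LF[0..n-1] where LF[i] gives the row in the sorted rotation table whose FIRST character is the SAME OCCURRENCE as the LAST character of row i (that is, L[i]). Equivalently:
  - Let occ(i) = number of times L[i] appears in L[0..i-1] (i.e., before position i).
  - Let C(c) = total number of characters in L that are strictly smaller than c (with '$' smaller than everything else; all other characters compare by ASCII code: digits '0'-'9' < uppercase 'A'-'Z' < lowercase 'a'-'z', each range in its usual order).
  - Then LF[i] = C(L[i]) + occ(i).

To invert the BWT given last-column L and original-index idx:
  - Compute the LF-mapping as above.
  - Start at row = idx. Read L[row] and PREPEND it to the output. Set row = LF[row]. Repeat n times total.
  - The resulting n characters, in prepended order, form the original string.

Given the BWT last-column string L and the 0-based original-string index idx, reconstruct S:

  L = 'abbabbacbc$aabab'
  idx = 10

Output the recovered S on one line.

LF mapping: 1 7 8 2 9 10 3 14 11 15 0 4 5 12 6 13
Walk LF starting at row 10, prepending L[row]:
  step 1: row=10, L[10]='$', prepend. Next row=LF[10]=0
  step 2: row=0, L[0]='a', prepend. Next row=LF[0]=1
  step 3: row=1, L[1]='b', prepend. Next row=LF[1]=7
  step 4: row=7, L[7]='c', prepend. Next row=LF[7]=14
  step 5: row=14, L[14]='a', prepend. Next row=LF[14]=6
  step 6: row=6, L[6]='a', prepend. Next row=LF[6]=3
  step 7: row=3, L[3]='a', prepend. Next row=LF[3]=2
  step 8: row=2, L[2]='b', prepend. Next row=LF[2]=8
  step 9: row=8, L[8]='b', prepend. Next row=LF[8]=11
  step 10: row=11, L[11]='a', prepend. Next row=LF[11]=4
  step 11: row=4, L[4]='b', prepend. Next row=LF[4]=9
  step 12: row=9, L[9]='c', prepend. Next row=LF[9]=15
  step 13: row=15, L[15]='b', prepend. Next row=LF[15]=13
  step 14: row=13, L[13]='b', prepend. Next row=LF[13]=12
  step 15: row=12, L[12]='a', prepend. Next row=LF[12]=5
  step 16: row=5, L[5]='b', prepend. Next row=LF[5]=10
Reversed output: babbcbabbaaacba$

Answer: babbcbabbaaacba$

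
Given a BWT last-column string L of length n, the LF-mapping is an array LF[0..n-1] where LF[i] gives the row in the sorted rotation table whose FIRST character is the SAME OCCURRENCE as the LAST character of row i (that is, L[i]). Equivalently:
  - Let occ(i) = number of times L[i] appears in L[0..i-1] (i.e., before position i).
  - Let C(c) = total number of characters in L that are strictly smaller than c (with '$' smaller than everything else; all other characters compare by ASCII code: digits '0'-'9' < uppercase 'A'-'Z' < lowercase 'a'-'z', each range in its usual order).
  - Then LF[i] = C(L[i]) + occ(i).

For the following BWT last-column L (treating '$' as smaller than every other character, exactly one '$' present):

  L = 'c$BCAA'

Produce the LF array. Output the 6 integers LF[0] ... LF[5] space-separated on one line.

Char counts: '$':1, 'A':2, 'B':1, 'C':1, 'c':1
C (first-col start): C('$')=0, C('A')=1, C('B')=3, C('C')=4, C('c')=5
L[0]='c': occ=0, LF[0]=C('c')+0=5+0=5
L[1]='$': occ=0, LF[1]=C('$')+0=0+0=0
L[2]='B': occ=0, LF[2]=C('B')+0=3+0=3
L[3]='C': occ=0, LF[3]=C('C')+0=4+0=4
L[4]='A': occ=0, LF[4]=C('A')+0=1+0=1
L[5]='A': occ=1, LF[5]=C('A')+1=1+1=2

Answer: 5 0 3 4 1 2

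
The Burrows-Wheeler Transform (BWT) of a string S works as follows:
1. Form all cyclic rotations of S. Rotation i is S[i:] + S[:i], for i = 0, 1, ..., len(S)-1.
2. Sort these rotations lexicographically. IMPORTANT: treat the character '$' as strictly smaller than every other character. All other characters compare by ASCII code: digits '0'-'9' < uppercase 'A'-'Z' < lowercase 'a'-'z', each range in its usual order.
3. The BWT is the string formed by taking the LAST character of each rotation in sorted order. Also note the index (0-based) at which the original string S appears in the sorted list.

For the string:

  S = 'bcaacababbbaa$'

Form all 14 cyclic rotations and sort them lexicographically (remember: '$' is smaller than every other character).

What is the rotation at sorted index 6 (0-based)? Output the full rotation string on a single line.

Answer: acababbbaa$bca

Derivation:
All 14 rotations (rotation i = S[i:]+S[:i]):
  rot[0] = bcaacababbbaa$
  rot[1] = caacababbbaa$b
  rot[2] = aacababbbaa$bc
  rot[3] = acababbbaa$bca
  rot[4] = cababbbaa$bcaa
  rot[5] = ababbbaa$bcaac
  rot[6] = babbbaa$bcaaca
  rot[7] = abbbaa$bcaacab
  rot[8] = bbbaa$bcaacaba
  rot[9] = bbaa$bcaacabab
  rot[10] = baa$bcaacababb
  rot[11] = aa$bcaacababbb
  rot[12] = a$bcaacababbba
  rot[13] = $bcaacababbbaa
Sorted (with $ < everything):
  sorted[0] = $bcaacababbbaa
  sorted[1] = a$bcaacababbba
  sorted[2] = aa$bcaacababbb
  sorted[3] = aacababbbaa$bc
  sorted[4] = ababbbaa$bcaac
  sorted[5] = abbbaa$bcaacab
  sorted[6] = acababbbaa$bca
  sorted[7] = baa$bcaacababb
  sorted[8] = babbbaa$bcaaca
  sorted[9] = bbaa$bcaacabab
  sorted[10] = bbbaa$bcaacaba
  sorted[11] = bcaacababbbaa$
  sorted[12] = caacababbbaa$b
  sorted[13] = cababbbaa$bcaa
sorted[6] = acababbbaa$bca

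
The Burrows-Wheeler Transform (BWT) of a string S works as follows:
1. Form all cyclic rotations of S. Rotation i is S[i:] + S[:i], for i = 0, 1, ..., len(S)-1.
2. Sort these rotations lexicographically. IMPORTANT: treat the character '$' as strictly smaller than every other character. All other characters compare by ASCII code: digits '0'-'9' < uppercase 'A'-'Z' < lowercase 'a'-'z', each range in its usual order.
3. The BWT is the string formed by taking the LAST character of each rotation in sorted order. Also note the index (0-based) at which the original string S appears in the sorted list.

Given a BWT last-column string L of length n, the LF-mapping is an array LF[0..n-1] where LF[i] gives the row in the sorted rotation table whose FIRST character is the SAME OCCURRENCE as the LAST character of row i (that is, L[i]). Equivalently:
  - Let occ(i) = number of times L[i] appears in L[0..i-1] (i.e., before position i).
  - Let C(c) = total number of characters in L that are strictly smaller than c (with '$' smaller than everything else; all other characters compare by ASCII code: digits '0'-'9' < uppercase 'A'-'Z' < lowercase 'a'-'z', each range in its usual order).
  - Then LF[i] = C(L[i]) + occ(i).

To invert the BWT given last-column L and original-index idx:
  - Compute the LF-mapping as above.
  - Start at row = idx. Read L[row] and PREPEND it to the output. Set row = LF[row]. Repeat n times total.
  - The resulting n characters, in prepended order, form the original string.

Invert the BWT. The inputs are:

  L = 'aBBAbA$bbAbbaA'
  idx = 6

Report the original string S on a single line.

Answer: BABAAbAbbabba$

Derivation:
LF mapping: 7 5 6 1 9 2 0 10 11 3 12 13 8 4
Walk LF starting at row 6, prepending L[row]:
  step 1: row=6, L[6]='$', prepend. Next row=LF[6]=0
  step 2: row=0, L[0]='a', prepend. Next row=LF[0]=7
  step 3: row=7, L[7]='b', prepend. Next row=LF[7]=10
  step 4: row=10, L[10]='b', prepend. Next row=LF[10]=12
  step 5: row=12, L[12]='a', prepend. Next row=LF[12]=8
  step 6: row=8, L[8]='b', prepend. Next row=LF[8]=11
  step 7: row=11, L[11]='b', prepend. Next row=LF[11]=13
  step 8: row=13, L[13]='A', prepend. Next row=LF[13]=4
  step 9: row=4, L[4]='b', prepend. Next row=LF[4]=9
  step 10: row=9, L[9]='A', prepend. Next row=LF[9]=3
  step 11: row=3, L[3]='A', prepend. Next row=LF[3]=1
  step 12: row=1, L[1]='B', prepend. Next row=LF[1]=5
  step 13: row=5, L[5]='A', prepend. Next row=LF[5]=2
  step 14: row=2, L[2]='B', prepend. Next row=LF[2]=6
Reversed output: BABAAbAbbabba$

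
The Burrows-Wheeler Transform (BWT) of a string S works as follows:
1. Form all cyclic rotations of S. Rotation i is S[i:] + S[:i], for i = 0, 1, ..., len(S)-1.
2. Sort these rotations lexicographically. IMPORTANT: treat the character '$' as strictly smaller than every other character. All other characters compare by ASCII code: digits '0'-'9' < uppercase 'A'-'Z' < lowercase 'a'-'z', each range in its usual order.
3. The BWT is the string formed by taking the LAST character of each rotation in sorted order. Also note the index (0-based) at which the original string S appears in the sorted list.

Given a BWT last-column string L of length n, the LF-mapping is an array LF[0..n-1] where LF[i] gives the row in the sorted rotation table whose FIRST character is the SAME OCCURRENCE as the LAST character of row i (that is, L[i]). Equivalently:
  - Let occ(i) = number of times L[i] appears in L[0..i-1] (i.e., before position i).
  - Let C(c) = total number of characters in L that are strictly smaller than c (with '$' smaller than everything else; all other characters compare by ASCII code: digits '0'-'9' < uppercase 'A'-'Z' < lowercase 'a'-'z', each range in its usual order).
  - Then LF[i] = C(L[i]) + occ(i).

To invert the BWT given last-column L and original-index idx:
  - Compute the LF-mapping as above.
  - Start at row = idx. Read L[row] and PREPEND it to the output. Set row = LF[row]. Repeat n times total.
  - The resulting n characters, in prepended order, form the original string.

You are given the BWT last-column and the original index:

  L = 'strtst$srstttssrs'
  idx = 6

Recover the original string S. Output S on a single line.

Answer: ssststtrttrrstss$

Derivation:
LF mapping: 4 11 1 12 5 13 0 6 2 7 14 15 16 8 9 3 10
Walk LF starting at row 6, prepending L[row]:
  step 1: row=6, L[6]='$', prepend. Next row=LF[6]=0
  step 2: row=0, L[0]='s', prepend. Next row=LF[0]=4
  step 3: row=4, L[4]='s', prepend. Next row=LF[4]=5
  step 4: row=5, L[5]='t', prepend. Next row=LF[5]=13
  step 5: row=13, L[13]='s', prepend. Next row=LF[13]=8
  step 6: row=8, L[8]='r', prepend. Next row=LF[8]=2
  step 7: row=2, L[2]='r', prepend. Next row=LF[2]=1
  step 8: row=1, L[1]='t', prepend. Next row=LF[1]=11
  step 9: row=11, L[11]='t', prepend. Next row=LF[11]=15
  step 10: row=15, L[15]='r', prepend. Next row=LF[15]=3
  step 11: row=3, L[3]='t', prepend. Next row=LF[3]=12
  step 12: row=12, L[12]='t', prepend. Next row=LF[12]=16
  step 13: row=16, L[16]='s', prepend. Next row=LF[16]=10
  step 14: row=10, L[10]='t', prepend. Next row=LF[10]=14
  step 15: row=14, L[14]='s', prepend. Next row=LF[14]=9
  step 16: row=9, L[9]='s', prepend. Next row=LF[9]=7
  step 17: row=7, L[7]='s', prepend. Next row=LF[7]=6
Reversed output: ssststtrttrrstss$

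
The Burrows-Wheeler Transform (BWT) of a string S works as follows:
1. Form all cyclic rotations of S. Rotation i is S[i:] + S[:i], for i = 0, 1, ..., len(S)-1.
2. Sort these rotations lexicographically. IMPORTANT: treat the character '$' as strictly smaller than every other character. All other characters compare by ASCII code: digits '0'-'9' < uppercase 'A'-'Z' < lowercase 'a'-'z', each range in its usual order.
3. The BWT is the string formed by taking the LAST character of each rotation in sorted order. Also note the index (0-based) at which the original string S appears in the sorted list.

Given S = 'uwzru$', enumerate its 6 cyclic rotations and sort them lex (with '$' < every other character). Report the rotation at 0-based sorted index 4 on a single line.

All 6 rotations (rotation i = S[i:]+S[:i]):
  rot[0] = uwzru$
  rot[1] = wzru$u
  rot[2] = zru$uw
  rot[3] = ru$uwz
  rot[4] = u$uwzr
  rot[5] = $uwzru
Sorted (with $ < everything):
  sorted[0] = $uwzru
  sorted[1] = ru$uwz
  sorted[2] = u$uwzr
  sorted[3] = uwzru$
  sorted[4] = wzru$u
  sorted[5] = zru$uw
sorted[4] = wzru$u

Answer: wzru$u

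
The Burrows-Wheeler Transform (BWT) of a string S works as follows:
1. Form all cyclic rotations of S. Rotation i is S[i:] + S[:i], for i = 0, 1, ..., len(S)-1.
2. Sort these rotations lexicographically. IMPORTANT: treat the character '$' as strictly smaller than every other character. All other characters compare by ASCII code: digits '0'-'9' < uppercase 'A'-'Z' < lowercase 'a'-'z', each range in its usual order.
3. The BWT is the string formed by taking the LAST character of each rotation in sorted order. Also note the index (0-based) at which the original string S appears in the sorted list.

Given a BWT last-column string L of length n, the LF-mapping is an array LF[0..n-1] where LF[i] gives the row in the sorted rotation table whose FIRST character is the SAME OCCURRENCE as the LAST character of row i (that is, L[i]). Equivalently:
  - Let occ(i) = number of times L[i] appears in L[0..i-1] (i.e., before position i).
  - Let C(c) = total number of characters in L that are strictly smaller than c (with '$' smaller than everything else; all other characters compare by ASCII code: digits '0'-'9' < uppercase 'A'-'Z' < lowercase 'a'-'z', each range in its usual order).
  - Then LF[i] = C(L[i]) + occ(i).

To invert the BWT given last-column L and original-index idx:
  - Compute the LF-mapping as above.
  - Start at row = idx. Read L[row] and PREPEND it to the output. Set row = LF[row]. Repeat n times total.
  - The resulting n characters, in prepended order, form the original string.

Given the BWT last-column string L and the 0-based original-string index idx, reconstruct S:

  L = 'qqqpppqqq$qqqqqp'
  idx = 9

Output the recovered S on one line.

Answer: qqppqqqqqqqqppq$

Derivation:
LF mapping: 5 6 7 1 2 3 8 9 10 0 11 12 13 14 15 4
Walk LF starting at row 9, prepending L[row]:
  step 1: row=9, L[9]='$', prepend. Next row=LF[9]=0
  step 2: row=0, L[0]='q', prepend. Next row=LF[0]=5
  step 3: row=5, L[5]='p', prepend. Next row=LF[5]=3
  step 4: row=3, L[3]='p', prepend. Next row=LF[3]=1
  step 5: row=1, L[1]='q', prepend. Next row=LF[1]=6
  step 6: row=6, L[6]='q', prepend. Next row=LF[6]=8
  step 7: row=8, L[8]='q', prepend. Next row=LF[8]=10
  step 8: row=10, L[10]='q', prepend. Next row=LF[10]=11
  step 9: row=11, L[11]='q', prepend. Next row=LF[11]=12
  step 10: row=12, L[12]='q', prepend. Next row=LF[12]=13
  step 11: row=13, L[13]='q', prepend. Next row=LF[13]=14
  step 12: row=14, L[14]='q', prepend. Next row=LF[14]=15
  step 13: row=15, L[15]='p', prepend. Next row=LF[15]=4
  step 14: row=4, L[4]='p', prepend. Next row=LF[4]=2
  step 15: row=2, L[2]='q', prepend. Next row=LF[2]=7
  step 16: row=7, L[7]='q', prepend. Next row=LF[7]=9
Reversed output: qqppqqqqqqqqppq$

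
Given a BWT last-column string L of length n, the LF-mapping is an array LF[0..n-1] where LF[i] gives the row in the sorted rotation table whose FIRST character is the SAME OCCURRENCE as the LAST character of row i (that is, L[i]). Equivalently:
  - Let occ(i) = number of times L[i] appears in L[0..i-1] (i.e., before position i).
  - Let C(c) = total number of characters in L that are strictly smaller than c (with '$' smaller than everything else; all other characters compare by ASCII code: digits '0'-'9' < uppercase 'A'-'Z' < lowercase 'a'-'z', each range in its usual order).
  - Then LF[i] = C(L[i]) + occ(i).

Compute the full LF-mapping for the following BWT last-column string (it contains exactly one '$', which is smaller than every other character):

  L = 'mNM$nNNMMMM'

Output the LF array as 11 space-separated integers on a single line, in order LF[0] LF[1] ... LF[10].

Char counts: '$':1, 'M':5, 'N':3, 'm':1, 'n':1
C (first-col start): C('$')=0, C('M')=1, C('N')=6, C('m')=9, C('n')=10
L[0]='m': occ=0, LF[0]=C('m')+0=9+0=9
L[1]='N': occ=0, LF[1]=C('N')+0=6+0=6
L[2]='M': occ=0, LF[2]=C('M')+0=1+0=1
L[3]='$': occ=0, LF[3]=C('$')+0=0+0=0
L[4]='n': occ=0, LF[4]=C('n')+0=10+0=10
L[5]='N': occ=1, LF[5]=C('N')+1=6+1=7
L[6]='N': occ=2, LF[6]=C('N')+2=6+2=8
L[7]='M': occ=1, LF[7]=C('M')+1=1+1=2
L[8]='M': occ=2, LF[8]=C('M')+2=1+2=3
L[9]='M': occ=3, LF[9]=C('M')+3=1+3=4
L[10]='M': occ=4, LF[10]=C('M')+4=1+4=5

Answer: 9 6 1 0 10 7 8 2 3 4 5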